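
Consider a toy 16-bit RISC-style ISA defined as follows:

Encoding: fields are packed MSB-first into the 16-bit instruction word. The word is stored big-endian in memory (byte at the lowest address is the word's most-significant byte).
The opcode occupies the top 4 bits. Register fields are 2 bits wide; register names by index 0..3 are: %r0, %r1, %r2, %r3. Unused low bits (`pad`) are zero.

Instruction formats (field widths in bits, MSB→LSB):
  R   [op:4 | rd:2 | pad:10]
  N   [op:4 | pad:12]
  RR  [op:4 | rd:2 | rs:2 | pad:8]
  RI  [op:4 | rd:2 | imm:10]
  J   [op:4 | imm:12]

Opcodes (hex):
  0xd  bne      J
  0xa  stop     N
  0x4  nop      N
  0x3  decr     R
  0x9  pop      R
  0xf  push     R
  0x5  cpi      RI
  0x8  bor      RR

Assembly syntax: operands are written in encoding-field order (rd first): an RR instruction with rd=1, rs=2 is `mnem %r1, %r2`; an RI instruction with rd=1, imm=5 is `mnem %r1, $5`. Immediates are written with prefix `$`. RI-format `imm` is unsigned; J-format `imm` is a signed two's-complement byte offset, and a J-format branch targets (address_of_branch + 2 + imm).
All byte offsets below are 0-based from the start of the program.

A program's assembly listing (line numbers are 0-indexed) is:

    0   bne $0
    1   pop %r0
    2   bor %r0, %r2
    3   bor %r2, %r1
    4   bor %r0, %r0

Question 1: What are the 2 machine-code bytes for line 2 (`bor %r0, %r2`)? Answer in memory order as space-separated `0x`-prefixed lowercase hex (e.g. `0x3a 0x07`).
2. bor fields op=0x8:4|rd=0:2|rs=2:2|pad=0:8 → word 8200h → 82 00

0x82 0x00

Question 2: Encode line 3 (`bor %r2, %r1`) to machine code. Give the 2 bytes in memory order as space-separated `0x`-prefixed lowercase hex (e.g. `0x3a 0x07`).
L3: bor op=0x8:4|rd=2:2|rs=1:2|pad=0:8 ⇒ 0x8900 ⇒ big 89 00

0x89 0x00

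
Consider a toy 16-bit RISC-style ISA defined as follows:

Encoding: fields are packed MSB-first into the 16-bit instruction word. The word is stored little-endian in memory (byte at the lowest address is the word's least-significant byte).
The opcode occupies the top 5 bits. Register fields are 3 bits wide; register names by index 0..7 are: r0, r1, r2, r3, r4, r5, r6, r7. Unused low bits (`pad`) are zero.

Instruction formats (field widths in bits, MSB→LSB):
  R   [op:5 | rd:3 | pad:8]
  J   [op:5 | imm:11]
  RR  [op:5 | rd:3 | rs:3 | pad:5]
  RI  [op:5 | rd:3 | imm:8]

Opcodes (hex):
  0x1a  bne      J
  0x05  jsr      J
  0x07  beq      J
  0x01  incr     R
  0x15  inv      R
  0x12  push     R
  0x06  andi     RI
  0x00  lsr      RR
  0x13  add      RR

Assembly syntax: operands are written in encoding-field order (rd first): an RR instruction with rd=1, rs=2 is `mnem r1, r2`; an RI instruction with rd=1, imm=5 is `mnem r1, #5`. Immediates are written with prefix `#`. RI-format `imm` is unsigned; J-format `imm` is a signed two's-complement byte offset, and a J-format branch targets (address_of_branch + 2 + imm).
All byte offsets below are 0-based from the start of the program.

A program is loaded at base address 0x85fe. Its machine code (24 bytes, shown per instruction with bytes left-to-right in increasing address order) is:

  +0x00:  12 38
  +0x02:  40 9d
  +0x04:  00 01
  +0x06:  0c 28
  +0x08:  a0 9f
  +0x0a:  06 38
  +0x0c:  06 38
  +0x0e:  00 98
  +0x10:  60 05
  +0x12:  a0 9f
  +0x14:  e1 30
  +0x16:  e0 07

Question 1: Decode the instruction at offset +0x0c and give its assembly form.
@+0c  little-endian(06 38) = 0x3806
  op=0x3806>>11=0x7 ⇒ beq (J)
  imm@[10:0]=0x6 ⇒ #6

beq #6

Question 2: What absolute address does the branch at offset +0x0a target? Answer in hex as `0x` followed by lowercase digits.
[0a] 06 38 → 0x3806
  opcode bits[15:11]=0x7: beq/J
  imm: (w>>0)&0x7ff=0x6 → #6
  target = base 0x85fe + off 0x0a + 2 + imm 6 = 0x8610

0x8610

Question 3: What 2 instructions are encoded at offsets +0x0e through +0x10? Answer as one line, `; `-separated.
add r0, r0; lsr r5, r3

+0x0e: 00 98 ⇒ word 0x9800 (little)
  top 5b → 0x13 → add [RR]
  rd@[10:8]=0x0 ⇒ r0
  rs@[7:5]=0x0 ⇒ r0
+0x10: 60 05 ⇒ word 0x0560 (little)
  top 5b → 0x0 → lsr [RR]
  rd@[10:8]=0x5 ⇒ r5
  rs@[7:5]=0x3 ⇒ r3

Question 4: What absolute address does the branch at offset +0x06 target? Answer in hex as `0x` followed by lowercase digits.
0x8612

[06] 0c 28 → 0x280c
  op=0x280c>>11=0x5 ⇒ jsr (J)
  imm@[10:0]=0xc ⇒ #12
  target = base 0x85fe + off 0x06 + 2 + imm 12 = 0x8612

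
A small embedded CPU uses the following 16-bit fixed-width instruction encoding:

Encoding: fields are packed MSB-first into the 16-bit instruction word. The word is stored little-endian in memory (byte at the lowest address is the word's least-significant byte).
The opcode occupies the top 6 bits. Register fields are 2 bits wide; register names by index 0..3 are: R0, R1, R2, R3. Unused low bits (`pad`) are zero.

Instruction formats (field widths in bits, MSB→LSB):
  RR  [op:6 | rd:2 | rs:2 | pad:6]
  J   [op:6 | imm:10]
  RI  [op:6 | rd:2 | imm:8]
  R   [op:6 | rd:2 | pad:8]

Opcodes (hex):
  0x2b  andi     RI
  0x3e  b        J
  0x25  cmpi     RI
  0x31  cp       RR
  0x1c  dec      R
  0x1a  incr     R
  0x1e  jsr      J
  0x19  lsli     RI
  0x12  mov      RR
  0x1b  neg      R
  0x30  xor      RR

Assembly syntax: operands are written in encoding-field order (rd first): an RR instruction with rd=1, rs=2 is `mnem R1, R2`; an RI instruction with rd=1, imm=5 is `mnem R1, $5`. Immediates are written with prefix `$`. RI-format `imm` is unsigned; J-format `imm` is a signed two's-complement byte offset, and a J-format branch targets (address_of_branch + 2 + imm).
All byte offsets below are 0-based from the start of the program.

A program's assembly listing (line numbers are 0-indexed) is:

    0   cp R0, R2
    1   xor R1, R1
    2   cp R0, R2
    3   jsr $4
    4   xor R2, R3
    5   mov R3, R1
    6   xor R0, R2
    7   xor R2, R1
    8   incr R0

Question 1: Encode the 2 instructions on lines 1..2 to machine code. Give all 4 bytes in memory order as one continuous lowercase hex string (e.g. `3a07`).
40c180c4

line 1 (xor): pack op=0x30:6|rd=1:2|rs=1:2|pad=0:6 = 0xc140; little→ 40 c1
line 2 (cp): pack op=0x31:6|rd=0:2|rs=2:2|pad=0:6 = 0xc480; little→ 80 c4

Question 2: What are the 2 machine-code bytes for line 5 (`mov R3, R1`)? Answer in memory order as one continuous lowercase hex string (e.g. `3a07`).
line 5 (mov): pack op=0x12:6|rd=3:2|rs=1:2|pad=0:6 = 0x4b40; little→ 40 4b

404b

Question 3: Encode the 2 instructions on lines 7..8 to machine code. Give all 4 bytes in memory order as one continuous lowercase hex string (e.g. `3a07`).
7. xor fields op=0x30:6|rd=2:2|rs=1:2|pad=0:6 → word c240h → 40 c2
8. incr fields op=0x1a:6|rd=0:2|pad=0:8 → word 6800h → 00 68

40c20068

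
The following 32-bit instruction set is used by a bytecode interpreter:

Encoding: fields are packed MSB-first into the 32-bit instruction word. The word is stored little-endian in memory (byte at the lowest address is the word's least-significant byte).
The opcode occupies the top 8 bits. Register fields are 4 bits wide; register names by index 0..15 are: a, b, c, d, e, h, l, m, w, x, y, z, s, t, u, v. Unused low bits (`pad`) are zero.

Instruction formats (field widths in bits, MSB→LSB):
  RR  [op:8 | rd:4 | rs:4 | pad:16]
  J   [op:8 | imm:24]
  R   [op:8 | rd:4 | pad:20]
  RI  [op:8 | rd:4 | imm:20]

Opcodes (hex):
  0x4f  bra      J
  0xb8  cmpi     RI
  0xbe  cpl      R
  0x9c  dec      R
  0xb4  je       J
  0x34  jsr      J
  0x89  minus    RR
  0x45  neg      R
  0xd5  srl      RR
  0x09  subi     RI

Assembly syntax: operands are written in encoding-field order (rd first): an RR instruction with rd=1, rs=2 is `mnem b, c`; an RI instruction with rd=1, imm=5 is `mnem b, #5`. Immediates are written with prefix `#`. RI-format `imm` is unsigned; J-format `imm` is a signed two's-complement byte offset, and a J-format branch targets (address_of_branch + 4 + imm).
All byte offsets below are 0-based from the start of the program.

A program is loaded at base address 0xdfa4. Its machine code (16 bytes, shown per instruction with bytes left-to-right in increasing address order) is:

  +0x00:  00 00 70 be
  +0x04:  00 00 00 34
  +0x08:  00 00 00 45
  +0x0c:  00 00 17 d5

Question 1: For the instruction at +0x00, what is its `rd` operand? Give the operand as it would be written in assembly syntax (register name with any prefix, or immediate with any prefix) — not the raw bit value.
m

+0x00: 00 00 70 be ⇒ word 0xbe700000 (little)
  op=0xbe700000>>24=0xbe ⇒ cpl (R)
  [23:20] rd=7 = m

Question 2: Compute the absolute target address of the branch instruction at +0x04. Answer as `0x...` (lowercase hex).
0xdfac

[04] 00 00 00 34 → 0x34000000
  opcode bits[31:24]=0x34: jsr/J
  [23:0] imm=0 = #0
  target = base 0xdfa4 + off 0x04 + 4 + imm 0 = 0xdfac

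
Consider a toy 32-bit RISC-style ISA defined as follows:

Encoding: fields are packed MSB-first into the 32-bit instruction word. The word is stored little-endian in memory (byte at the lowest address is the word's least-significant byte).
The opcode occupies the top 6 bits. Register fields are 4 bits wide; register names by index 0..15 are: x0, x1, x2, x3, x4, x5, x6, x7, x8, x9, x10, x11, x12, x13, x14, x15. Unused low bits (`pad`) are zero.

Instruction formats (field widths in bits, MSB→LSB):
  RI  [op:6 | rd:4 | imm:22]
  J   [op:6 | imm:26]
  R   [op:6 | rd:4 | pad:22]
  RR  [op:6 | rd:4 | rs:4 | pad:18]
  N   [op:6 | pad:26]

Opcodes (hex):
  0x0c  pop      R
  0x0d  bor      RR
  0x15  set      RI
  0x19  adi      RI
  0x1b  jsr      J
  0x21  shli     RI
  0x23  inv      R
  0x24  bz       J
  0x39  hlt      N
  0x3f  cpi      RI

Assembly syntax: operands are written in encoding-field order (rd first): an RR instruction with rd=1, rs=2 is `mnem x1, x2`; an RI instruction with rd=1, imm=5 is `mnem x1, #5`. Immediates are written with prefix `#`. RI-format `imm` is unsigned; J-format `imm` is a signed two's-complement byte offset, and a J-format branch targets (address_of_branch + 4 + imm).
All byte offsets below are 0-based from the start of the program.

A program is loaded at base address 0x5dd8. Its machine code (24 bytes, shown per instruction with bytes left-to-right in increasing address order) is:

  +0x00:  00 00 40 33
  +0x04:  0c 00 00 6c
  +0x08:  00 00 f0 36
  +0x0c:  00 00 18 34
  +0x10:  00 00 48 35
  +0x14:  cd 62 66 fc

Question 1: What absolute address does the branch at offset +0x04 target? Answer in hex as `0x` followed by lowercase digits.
+0x04: 0c 00 00 6c ⇒ word 0x6c00000c (little)
  opcode bits[31:26]=0x1b: jsr/J
  imm@[25:0]=0xc ⇒ #12
  target = base 0x5dd8 + off 0x04 + 4 + imm 12 = 0x5dec

0x5dec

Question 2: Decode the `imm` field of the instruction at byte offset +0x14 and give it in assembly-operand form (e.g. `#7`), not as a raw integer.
#2515661

[14] cd 62 66 fc → 0xfc6662cd
  op=0xfc6662cd>>26=0x3f ⇒ cpi (RI)
  rd: (w>>22)&0xf=0x1 → x1
  imm: (w>>0)&0x3fffff=0x2662cd → #2515661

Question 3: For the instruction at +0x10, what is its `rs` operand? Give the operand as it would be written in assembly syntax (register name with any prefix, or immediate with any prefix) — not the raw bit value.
off 0x10: read 00 00 48 35 as little → 0x35480000
  top 6b → 0xd → bor [RR]
  rd@[25:22]=0x5 ⇒ x5
  rs@[21:18]=0x2 ⇒ x2

x2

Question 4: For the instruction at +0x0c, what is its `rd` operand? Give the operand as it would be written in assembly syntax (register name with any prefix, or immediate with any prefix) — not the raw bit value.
+0x0c: 00 00 18 34 ⇒ word 0x34180000 (little)
  op=0x34180000>>26=0xd ⇒ bor (RR)
  rd: (w>>22)&0xf=0x0 → x0
  rs: (w>>18)&0xf=0x6 → x6

x0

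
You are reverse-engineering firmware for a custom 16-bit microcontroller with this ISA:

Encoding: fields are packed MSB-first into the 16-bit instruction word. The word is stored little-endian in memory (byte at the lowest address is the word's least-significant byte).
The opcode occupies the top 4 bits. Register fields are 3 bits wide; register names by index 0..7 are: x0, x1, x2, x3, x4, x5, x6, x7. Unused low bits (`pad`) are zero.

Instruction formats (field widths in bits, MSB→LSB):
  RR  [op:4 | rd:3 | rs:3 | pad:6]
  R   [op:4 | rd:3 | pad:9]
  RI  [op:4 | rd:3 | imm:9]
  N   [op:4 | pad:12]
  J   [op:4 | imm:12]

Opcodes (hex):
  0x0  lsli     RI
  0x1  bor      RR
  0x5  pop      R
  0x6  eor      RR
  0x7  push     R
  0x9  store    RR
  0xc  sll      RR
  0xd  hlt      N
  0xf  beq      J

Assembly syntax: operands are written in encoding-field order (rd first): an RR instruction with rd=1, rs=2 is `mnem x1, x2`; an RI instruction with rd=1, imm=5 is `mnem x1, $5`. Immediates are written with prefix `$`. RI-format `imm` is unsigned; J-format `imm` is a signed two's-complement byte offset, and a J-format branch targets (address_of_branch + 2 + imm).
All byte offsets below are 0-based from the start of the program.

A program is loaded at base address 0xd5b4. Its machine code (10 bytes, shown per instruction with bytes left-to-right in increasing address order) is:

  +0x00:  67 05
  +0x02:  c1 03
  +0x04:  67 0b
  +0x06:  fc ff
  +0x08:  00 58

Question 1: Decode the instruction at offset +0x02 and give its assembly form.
@+02  little-endian(c1 03) = 0x03c1
  op=0x03c1>>12=0x0 ⇒ lsli (RI)
  [11:9] rd=1 = x1
  [8:0] imm=449 = $449

lsli x1, $449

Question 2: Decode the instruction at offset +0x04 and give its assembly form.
[04] 67 0b → 0x0b67
  op=0x0b67>>12=0x0 ⇒ lsli (RI)
  rd: (w>>9)&0x7=0x5 → x5
  imm: (w>>0)&0x1ff=0x167 → $359

lsli x5, $359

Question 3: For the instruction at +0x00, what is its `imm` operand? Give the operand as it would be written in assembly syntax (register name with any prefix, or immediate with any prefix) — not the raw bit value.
off 0x00: read 67 05 as little → 0x0567
  op=0x0567>>12=0x0 ⇒ lsli (RI)
  rd: (w>>9)&0x7=0x2 → x2
  imm: (w>>0)&0x1ff=0x167 → $359

$359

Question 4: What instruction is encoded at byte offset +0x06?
beq $-4

+0x06: fc ff ⇒ word 0xfffc (little)
  op=0xfffc>>12=0xf ⇒ beq (J)
  [11:0] imm=4092 (s12→-4) = $-4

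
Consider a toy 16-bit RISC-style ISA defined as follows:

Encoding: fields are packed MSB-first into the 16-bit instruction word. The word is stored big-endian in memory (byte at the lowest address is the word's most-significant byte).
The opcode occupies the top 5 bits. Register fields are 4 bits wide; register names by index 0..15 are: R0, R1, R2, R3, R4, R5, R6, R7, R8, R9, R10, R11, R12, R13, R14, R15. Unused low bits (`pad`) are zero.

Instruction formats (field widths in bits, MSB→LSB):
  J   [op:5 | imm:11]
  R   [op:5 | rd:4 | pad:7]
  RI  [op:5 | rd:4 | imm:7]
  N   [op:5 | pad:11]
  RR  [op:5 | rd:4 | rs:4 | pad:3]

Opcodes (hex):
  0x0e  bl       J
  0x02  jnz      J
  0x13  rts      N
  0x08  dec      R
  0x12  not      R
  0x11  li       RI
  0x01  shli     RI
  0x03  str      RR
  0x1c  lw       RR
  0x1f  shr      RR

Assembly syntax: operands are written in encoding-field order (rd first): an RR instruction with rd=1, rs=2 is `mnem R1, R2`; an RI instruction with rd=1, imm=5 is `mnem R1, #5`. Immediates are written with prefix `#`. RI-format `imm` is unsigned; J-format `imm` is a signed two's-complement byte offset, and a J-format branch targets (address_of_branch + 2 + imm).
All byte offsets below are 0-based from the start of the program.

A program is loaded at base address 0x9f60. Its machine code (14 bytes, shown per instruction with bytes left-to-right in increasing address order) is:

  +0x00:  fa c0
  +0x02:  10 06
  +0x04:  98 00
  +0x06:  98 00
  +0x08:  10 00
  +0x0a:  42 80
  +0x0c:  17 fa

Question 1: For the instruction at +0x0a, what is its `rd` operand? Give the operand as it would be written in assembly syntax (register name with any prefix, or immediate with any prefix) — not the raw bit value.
@+0a  big-endian(42 80) = 0x4280
  op=0x4280>>11=0x8 ⇒ dec (R)
  rd: (w>>7)&0xf=0x5 → R5

R5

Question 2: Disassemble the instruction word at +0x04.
rts

off 0x04: read 98 00 as big → 0x9800
  opcode bits[15:11]=0x13: rts/N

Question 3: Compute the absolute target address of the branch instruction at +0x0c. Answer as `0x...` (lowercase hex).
[0c] 17 fa → 0x17fa
  op=0x17fa>>11=0x2 ⇒ jnz (J)
  imm: (w>>0)&0x7ff=0x7fa (s11→-6) → #-6
  target = base 0x9f60 + off 0x0c + 2 + imm -6 = 0x9f68

0x9f68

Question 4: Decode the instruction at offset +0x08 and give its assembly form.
[08] 10 00 → 0x1000
  opcode bits[15:11]=0x2: jnz/J
  imm@[10:0]=0x0 ⇒ #0

jnz #0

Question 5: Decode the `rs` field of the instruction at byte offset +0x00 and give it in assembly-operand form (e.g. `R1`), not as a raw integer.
[00] fa c0 → 0xfac0
  op=0xfac0>>11=0x1f ⇒ shr (RR)
  rd: (w>>7)&0xf=0x5 → R5
  rs: (w>>3)&0xf=0x8 → R8

R8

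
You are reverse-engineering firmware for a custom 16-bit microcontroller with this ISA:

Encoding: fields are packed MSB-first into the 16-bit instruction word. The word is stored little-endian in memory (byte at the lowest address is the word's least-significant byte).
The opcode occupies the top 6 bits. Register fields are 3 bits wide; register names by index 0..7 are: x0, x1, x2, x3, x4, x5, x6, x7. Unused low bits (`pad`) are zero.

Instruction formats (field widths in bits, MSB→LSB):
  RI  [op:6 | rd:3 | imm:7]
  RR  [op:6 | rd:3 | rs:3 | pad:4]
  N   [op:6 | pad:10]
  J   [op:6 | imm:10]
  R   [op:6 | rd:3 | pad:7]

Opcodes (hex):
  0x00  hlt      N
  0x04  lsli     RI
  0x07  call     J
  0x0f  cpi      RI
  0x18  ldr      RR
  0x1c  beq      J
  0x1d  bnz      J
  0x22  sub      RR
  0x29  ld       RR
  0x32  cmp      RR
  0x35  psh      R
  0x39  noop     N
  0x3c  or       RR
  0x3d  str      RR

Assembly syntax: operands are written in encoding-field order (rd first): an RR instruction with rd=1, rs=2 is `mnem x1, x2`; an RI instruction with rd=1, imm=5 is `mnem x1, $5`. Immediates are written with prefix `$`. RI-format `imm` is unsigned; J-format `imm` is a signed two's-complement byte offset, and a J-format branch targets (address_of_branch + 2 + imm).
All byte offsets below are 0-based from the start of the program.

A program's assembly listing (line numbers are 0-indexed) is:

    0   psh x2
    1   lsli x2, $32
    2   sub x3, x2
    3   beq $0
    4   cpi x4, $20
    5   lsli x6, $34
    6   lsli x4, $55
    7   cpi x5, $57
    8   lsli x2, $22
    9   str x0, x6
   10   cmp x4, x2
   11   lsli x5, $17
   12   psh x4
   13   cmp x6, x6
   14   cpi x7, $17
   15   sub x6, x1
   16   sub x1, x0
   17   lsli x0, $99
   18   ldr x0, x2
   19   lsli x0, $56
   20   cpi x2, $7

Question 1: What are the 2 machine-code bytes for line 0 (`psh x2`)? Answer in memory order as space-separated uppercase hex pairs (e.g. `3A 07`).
00 D5

L0: psh op=0x35:6|rd=2:3|pad=0:7 ⇒ 0xd500 ⇒ little 00 d5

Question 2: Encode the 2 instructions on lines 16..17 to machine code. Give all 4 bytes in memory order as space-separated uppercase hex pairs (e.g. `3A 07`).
80 88 63 10

L16: sub op=0x22:6|rd=1:3|rs=0:3|pad=0:4 ⇒ 0x8880 ⇒ little 80 88
L17: lsli op=0x4:6|rd=0:3|imm=99:7 ⇒ 0x1063 ⇒ little 63 10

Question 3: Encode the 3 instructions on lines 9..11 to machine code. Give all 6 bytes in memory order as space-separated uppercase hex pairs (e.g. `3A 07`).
9. str fields op=0x3d:6|rd=0:3|rs=6:3|pad=0:4 → word f460h → 60 f4
10. cmp fields op=0x32:6|rd=4:3|rs=2:3|pad=0:4 → word ca20h → 20 ca
11. lsli fields op=0x4:6|rd=5:3|imm=17:7 → word 1291h → 91 12

60 F4 20 CA 91 12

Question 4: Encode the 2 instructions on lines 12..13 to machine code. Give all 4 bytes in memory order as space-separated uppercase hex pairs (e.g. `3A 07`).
00 D6 60 CB

L12: psh op=0x35:6|rd=4:3|pad=0:7 ⇒ 0xd600 ⇒ little 00 d6
L13: cmp op=0x32:6|rd=6:3|rs=6:3|pad=0:4 ⇒ 0xcb60 ⇒ little 60 cb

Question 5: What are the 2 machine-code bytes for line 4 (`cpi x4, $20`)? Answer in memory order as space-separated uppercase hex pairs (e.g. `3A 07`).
14 3E

line 4 (cpi): pack op=0xf:6|rd=4:3|imm=20:7 = 0x3e14; little→ 14 3e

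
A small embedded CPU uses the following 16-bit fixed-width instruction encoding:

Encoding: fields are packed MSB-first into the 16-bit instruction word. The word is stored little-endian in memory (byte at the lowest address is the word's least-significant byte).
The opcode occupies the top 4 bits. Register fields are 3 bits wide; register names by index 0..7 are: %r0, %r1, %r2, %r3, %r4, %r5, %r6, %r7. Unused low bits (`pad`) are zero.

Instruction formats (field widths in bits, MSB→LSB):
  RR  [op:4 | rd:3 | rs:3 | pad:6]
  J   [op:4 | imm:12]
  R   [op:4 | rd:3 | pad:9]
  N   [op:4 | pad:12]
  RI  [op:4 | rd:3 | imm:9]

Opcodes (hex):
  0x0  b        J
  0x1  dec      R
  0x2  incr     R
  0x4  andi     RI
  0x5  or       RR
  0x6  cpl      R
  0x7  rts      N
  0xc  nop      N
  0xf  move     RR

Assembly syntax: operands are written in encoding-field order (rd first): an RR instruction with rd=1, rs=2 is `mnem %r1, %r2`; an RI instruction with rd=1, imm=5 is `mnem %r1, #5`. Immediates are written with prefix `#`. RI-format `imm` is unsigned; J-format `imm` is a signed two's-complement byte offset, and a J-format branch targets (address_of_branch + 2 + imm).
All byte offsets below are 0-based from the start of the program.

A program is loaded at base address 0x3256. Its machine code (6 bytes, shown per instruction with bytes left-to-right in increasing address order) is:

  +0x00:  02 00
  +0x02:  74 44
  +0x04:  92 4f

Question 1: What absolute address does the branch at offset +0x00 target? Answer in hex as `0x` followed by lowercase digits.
@+00  little-endian(02 00) = 0x0002
  opcode bits[15:12]=0x0: b/J
  imm@[11:0]=0x2 ⇒ #2
  target = base 0x3256 + off 0x00 + 2 + imm 2 = 0x325a

0x325a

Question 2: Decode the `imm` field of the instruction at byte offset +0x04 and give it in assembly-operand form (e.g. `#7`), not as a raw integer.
off 0x04: read 92 4f as little → 0x4f92
  top 4b → 0x4 → andi [RI]
  rd: (w>>9)&0x7=0x7 → %r7
  imm: (w>>0)&0x1ff=0x192 → #402

#402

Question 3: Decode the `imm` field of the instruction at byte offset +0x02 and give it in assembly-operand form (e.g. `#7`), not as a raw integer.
@+02  little-endian(74 44) = 0x4474
  top 4b → 0x4 → andi [RI]
  [11:9] rd=2 = %r2
  [8:0] imm=116 = #116

#116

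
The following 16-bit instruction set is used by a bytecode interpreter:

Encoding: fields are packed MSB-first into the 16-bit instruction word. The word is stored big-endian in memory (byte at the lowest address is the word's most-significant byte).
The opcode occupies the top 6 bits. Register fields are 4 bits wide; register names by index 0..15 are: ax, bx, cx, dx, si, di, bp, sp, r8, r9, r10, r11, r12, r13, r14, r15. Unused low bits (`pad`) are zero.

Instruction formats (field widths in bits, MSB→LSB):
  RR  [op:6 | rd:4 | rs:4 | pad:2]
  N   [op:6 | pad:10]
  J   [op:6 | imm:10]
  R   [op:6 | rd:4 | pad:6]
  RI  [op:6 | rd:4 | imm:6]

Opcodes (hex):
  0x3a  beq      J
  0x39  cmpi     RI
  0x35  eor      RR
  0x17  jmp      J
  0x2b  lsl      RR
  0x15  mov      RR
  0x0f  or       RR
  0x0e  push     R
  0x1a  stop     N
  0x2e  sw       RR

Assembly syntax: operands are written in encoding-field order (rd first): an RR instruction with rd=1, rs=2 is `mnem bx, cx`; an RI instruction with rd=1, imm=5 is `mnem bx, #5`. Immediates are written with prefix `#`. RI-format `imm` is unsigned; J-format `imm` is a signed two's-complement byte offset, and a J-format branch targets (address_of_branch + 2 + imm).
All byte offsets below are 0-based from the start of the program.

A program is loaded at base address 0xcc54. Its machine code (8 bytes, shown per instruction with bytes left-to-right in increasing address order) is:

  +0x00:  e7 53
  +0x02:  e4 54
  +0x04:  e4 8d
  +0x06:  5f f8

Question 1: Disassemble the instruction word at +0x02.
+0x02: e4 54 ⇒ word 0xe454 (big)
  top 6b → 0x39 → cmpi [RI]
  rd: (w>>6)&0xf=0x1 → bx
  imm: (w>>0)&0x3f=0x14 → #20

cmpi bx, #20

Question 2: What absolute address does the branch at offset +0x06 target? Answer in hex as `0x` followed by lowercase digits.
@+06  big-endian(5f f8) = 0x5ff8
  opcode bits[15:10]=0x17: jmp/J
  imm: (w>>0)&0x3ff=0x3f8 (s10→-8) → #-8
  target = base 0xcc54 + off 0x06 + 2 + imm -8 = 0xcc54

0xcc54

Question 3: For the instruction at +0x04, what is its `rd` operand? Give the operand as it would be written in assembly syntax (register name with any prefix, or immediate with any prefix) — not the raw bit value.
+0x04: e4 8d ⇒ word 0xe48d (big)
  top 6b → 0x39 → cmpi [RI]
  [9:6] rd=2 = cx
  [5:0] imm=13 = #13

cx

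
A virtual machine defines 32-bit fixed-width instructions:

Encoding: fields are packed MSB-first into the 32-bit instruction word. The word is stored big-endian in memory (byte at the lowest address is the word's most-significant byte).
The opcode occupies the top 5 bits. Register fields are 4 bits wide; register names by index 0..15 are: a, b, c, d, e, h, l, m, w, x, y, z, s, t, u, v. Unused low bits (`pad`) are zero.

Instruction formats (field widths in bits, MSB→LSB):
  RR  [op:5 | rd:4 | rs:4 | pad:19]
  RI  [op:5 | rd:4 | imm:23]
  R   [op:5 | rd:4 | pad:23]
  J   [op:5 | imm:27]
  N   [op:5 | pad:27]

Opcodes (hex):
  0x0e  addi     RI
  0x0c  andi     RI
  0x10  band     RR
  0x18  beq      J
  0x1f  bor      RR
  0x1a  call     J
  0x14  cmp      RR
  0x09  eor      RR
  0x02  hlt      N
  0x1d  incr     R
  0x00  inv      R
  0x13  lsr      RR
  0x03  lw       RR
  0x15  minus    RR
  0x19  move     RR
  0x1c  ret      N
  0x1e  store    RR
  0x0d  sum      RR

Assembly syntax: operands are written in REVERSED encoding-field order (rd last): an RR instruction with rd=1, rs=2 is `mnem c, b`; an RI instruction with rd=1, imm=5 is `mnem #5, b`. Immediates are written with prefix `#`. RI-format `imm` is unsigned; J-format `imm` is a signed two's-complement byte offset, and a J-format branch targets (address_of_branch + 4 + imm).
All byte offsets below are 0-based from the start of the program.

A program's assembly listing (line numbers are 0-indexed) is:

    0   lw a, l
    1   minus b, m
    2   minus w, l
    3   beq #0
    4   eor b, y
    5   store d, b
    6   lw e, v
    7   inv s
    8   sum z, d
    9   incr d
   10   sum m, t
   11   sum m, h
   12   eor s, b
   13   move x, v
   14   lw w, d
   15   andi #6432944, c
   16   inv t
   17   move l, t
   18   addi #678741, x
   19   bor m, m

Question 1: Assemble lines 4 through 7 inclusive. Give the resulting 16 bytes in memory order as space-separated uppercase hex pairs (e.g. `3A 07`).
L4: eor op=0x9:5|rd=10:4|rs=1:4|pad=0:19 ⇒ 0x4d080000 ⇒ big 4d 08 00 00
L5: store op=0x1e:5|rd=1:4|rs=3:4|pad=0:19 ⇒ 0xf0980000 ⇒ big f0 98 00 00
L6: lw op=0x3:5|rd=15:4|rs=4:4|pad=0:19 ⇒ 0x1fa00000 ⇒ big 1f a0 00 00
L7: inv op=0x0:5|rd=12:4|pad=0:23 ⇒ 0x06000000 ⇒ big 06 00 00 00

4D 08 00 00 F0 98 00 00 1F A0 00 00 06 00 00 00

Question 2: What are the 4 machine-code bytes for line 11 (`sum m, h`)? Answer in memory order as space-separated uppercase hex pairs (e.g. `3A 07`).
11. sum fields op=0xd:5|rd=5:4|rs=7:4|pad=0:19 → word 6ab80000h → 6a b8 00 00

6A B8 00 00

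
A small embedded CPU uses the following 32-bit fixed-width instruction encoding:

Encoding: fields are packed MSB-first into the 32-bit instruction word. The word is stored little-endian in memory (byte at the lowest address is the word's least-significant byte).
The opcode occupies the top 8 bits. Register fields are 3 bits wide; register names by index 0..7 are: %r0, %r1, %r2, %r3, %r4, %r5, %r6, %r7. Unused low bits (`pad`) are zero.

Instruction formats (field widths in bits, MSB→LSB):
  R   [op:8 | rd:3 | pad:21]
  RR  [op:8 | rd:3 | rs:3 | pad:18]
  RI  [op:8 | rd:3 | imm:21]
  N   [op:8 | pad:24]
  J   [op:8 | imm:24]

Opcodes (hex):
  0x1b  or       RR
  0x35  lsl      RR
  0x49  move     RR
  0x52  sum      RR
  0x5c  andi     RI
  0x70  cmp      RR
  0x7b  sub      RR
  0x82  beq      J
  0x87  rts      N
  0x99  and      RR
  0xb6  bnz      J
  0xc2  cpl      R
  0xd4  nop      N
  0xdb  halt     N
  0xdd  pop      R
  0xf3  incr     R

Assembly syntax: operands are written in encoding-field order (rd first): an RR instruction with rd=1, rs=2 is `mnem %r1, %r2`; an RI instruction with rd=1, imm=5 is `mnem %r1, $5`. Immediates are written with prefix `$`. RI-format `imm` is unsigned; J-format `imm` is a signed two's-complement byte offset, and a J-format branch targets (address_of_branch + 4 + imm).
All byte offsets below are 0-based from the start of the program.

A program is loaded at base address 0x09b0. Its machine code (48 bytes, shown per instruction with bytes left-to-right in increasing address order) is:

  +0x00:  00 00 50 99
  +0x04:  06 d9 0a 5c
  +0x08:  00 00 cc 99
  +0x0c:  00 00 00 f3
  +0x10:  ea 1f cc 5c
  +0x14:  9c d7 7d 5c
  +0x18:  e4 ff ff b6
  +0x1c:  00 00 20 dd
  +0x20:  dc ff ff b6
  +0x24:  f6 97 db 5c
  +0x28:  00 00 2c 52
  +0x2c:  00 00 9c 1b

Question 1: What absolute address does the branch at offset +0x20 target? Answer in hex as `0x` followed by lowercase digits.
@+20  little-endian(dc ff ff b6) = 0xb6ffffdc
  opcode bits[31:24]=0xb6: bnz/J
  imm: (w>>0)&0xffffff=0xffffdc (s24→-36) → $-36
  target = base 0x09b0 + off 0x20 + 4 + imm -36 = 0x09b0

0x09b0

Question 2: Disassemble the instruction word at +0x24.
andi %r6, $1808374

+0x24: f6 97 db 5c ⇒ word 0x5cdb97f6 (little)
  top 8b → 0x5c → andi [RI]
  [23:21] rd=6 = %r6
  [20:0] imm=1808374 = $1808374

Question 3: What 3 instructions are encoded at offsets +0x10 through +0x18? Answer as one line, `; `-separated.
andi %r6, $794602; andi %r3, $1955740; bnz $-28

[10] ea 1f cc 5c → 0x5ccc1fea
  opcode bits[31:24]=0x5c: andi/RI
  rd: (w>>21)&0x7=0x6 → %r6
  imm: (w>>0)&0x1fffff=0xc1fea → $794602
[14] 9c d7 7d 5c → 0x5c7dd79c
  opcode bits[31:24]=0x5c: andi/RI
  rd: (w>>21)&0x7=0x3 → %r3
  imm: (w>>0)&0x1fffff=0x1dd79c → $1955740
[18] e4 ff ff b6 → 0xb6ffffe4
  opcode bits[31:24]=0xb6: bnz/J
  imm: (w>>0)&0xffffff=0xffffe4 (s24→-28) → $-28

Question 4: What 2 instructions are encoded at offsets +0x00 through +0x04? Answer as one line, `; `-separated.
and %r2, %r4; andi %r0, $710918

+0x00: 00 00 50 99 ⇒ word 0x99500000 (little)
  opcode bits[31:24]=0x99: and/RR
  rd@[23:21]=0x2 ⇒ %r2
  rs@[20:18]=0x4 ⇒ %r4
+0x04: 06 d9 0a 5c ⇒ word 0x5c0ad906 (little)
  opcode bits[31:24]=0x5c: andi/RI
  rd@[23:21]=0x0 ⇒ %r0
  imm@[20:0]=0xad906 ⇒ $710918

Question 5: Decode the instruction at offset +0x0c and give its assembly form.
incr %r0

off 0x0c: read 00 00 00 f3 as little → 0xf3000000
  top 8b → 0xf3 → incr [R]
  [23:21] rd=0 = %r0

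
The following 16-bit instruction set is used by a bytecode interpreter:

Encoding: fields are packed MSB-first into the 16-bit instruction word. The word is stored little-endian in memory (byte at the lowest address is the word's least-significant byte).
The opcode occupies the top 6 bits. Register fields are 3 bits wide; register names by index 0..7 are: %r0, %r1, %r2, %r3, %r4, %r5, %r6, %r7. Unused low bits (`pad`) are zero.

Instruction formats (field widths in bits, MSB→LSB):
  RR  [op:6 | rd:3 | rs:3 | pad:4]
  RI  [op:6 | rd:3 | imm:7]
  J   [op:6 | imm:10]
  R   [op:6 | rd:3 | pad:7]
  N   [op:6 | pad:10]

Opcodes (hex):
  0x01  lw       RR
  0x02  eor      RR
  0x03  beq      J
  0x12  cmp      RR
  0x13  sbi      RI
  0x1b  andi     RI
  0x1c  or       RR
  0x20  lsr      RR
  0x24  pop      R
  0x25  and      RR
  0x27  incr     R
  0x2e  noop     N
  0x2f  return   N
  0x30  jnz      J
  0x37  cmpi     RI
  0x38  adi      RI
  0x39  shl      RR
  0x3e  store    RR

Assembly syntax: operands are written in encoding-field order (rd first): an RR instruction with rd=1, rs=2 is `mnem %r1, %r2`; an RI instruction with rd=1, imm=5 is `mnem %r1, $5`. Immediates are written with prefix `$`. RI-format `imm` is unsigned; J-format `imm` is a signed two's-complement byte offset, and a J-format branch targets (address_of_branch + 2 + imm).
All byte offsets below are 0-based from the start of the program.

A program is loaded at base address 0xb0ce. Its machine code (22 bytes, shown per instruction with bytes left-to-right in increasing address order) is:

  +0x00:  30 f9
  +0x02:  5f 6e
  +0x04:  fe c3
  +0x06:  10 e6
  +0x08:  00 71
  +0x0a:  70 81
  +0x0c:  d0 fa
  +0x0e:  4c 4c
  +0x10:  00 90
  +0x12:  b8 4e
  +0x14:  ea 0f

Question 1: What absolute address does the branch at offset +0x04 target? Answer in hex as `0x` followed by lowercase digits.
0xb0d2

+0x04: fe c3 ⇒ word 0xc3fe (little)
  opcode bits[15:10]=0x30: jnz/J
  imm: (w>>0)&0x3ff=0x3fe (s10→-2) → $-2
  target = base 0xb0ce + off 0x04 + 2 + imm -2 = 0xb0d2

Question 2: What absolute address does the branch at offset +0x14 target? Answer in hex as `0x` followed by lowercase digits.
0xb0ce

off 0x14: read ea 0f as little → 0x0fea
  opcode bits[15:10]=0x3: beq/J
  [9:0] imm=1002 (s10→-22) = $-22
  target = base 0xb0ce + off 0x14 + 2 + imm -22 = 0xb0ce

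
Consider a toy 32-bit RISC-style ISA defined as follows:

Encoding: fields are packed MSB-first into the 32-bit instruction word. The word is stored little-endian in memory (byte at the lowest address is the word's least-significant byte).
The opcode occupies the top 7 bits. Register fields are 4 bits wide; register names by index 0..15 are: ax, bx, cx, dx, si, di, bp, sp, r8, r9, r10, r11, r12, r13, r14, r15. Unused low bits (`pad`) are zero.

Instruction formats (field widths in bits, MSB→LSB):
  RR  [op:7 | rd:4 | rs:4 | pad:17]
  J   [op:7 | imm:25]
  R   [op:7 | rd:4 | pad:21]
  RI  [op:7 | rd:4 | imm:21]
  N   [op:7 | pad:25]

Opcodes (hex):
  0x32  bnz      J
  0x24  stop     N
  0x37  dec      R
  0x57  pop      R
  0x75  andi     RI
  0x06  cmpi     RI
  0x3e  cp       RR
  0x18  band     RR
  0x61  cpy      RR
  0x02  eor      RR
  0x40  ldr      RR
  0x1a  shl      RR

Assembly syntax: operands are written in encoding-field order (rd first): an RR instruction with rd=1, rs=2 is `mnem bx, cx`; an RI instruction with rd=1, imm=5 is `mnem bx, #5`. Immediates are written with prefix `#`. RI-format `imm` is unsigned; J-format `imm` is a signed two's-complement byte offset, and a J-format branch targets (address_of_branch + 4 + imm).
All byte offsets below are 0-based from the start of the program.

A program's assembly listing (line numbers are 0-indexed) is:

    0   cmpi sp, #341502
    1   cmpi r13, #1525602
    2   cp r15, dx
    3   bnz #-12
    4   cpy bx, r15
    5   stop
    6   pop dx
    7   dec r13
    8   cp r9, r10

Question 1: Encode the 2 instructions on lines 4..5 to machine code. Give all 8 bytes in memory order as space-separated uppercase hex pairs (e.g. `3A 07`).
line 4 (cpy): pack op=0x61:7|rd=1:4|rs=15:4|pad=0:17 = 0xc23e0000; little→ 00 00 3e c2
line 5 (stop): pack op=0x24:7|pad=0:25 = 0x48000000; little→ 00 00 00 48

00 00 3E C2 00 00 00 48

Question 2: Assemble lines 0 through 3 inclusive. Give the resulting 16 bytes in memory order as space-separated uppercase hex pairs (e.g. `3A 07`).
FE 35 E5 0C 62 47 B7 0D 00 00 E6 7D F4 FF FF 65

line 0 (cmpi): pack op=0x6:7|rd=7:4|imm=341502:21 = 0x0ce535fe; little→ fe 35 e5 0c
line 1 (cmpi): pack op=0x6:7|rd=13:4|imm=1525602:21 = 0x0db74762; little→ 62 47 b7 0d
line 2 (cp): pack op=0x3e:7|rd=15:4|rs=3:4|pad=0:17 = 0x7de60000; little→ 00 00 e6 7d
line 3 (bnz): pack op=0x32:7|imm=-12:25 = 0x65fffff4; little→ f4 ff ff 65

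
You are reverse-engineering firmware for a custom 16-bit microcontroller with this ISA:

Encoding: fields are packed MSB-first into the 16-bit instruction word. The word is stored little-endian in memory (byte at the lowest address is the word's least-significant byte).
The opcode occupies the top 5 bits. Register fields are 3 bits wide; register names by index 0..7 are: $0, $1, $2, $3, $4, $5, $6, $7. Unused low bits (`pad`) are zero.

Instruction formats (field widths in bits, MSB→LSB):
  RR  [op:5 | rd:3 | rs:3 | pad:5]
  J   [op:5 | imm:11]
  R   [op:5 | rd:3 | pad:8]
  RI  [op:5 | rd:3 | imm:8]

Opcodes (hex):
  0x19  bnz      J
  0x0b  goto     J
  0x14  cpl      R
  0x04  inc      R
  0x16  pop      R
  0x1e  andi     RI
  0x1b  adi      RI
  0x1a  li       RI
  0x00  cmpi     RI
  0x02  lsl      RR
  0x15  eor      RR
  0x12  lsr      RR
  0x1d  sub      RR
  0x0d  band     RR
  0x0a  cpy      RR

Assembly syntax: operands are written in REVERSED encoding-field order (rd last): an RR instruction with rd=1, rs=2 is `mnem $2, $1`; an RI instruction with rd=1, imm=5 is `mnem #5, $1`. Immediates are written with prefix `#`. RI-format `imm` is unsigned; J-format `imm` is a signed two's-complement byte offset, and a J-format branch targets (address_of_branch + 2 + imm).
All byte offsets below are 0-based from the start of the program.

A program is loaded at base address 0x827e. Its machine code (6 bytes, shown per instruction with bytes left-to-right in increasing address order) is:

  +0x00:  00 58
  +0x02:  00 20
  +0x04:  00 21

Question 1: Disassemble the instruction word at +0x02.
[02] 00 20 → 0x2000
  top 5b → 0x4 → inc [R]
  rd: (w>>8)&0x7=0x0 → $0

inc $0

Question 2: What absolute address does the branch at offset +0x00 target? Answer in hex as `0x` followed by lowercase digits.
0x8280

+0x00: 00 58 ⇒ word 0x5800 (little)
  op=0x5800>>11=0xb ⇒ goto (J)
  imm: (w>>0)&0x7ff=0x0 → #0
  target = base 0x827e + off 0x00 + 2 + imm 0 = 0x8280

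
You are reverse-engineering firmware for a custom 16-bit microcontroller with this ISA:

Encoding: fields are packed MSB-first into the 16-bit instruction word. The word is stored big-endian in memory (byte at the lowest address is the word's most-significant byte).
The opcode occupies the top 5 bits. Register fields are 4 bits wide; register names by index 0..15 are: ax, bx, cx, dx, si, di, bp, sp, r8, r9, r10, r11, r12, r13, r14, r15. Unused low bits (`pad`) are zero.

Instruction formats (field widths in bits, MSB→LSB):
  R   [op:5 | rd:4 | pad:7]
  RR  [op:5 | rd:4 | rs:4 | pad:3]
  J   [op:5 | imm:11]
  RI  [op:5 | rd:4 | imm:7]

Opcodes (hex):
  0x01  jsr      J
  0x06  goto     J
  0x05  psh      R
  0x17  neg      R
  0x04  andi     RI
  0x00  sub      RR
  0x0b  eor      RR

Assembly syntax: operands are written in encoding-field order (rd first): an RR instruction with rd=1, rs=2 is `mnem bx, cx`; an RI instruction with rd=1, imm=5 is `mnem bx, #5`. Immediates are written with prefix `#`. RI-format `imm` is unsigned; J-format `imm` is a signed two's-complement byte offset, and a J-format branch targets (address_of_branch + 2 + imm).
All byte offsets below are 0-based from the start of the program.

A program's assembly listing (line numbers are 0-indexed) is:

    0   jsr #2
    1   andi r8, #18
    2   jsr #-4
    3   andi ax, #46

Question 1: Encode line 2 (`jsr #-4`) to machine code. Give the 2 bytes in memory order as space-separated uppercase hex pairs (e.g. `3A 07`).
0F FC

L2: jsr op=0x1:5|imm=-4:11 ⇒ 0x0ffc ⇒ big 0f fc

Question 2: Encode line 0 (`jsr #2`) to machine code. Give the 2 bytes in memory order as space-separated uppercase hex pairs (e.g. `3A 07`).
08 02

L0: jsr op=0x1:5|imm=2:11 ⇒ 0x0802 ⇒ big 08 02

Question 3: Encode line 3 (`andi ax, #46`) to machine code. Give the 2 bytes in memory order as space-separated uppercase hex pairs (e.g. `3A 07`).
3. andi fields op=0x4:5|rd=0:4|imm=46:7 → word 202eh → 20 2e

20 2E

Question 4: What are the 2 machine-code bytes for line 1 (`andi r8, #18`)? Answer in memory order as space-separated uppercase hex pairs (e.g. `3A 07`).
24 12

1. andi fields op=0x4:5|rd=8:4|imm=18:7 → word 2412h → 24 12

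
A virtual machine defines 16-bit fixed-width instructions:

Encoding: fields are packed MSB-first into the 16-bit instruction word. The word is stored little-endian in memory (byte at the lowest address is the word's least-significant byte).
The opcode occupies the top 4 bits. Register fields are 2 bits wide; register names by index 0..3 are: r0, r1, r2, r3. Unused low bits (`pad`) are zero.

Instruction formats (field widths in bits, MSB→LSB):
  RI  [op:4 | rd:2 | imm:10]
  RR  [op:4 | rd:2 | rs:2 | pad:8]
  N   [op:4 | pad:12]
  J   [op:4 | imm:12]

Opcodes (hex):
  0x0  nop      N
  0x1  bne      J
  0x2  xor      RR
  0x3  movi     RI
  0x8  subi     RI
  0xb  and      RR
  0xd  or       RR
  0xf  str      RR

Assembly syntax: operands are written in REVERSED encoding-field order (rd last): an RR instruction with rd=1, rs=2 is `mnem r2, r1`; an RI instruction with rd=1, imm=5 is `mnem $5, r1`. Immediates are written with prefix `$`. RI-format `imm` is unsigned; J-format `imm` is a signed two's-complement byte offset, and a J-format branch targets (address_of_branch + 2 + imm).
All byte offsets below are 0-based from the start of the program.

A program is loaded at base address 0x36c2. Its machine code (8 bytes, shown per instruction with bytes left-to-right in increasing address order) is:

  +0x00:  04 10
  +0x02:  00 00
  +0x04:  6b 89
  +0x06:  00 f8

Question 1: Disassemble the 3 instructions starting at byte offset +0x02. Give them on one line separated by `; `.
@+02  little-endian(00 00) = 0x0000
  top 4b → 0x0 → nop [N]
@+04  little-endian(6b 89) = 0x896b
  top 4b → 0x8 → subi [RI]
  rd@[11:10]=0x2 ⇒ r2
  imm@[9:0]=0x16b ⇒ $363
@+06  little-endian(00 f8) = 0xf800
  top 4b → 0xf → str [RR]
  rd@[11:10]=0x2 ⇒ r2
  rs@[9:8]=0x0 ⇒ r0

nop; subi $363, r2; str r0, r2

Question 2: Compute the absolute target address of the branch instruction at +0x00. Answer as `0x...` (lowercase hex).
+0x00: 04 10 ⇒ word 0x1004 (little)
  op=0x1004>>12=0x1 ⇒ bne (J)
  [11:0] imm=4 = $4
  target = base 0x36c2 + off 0x00 + 2 + imm 4 = 0x36c8

0x36c8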